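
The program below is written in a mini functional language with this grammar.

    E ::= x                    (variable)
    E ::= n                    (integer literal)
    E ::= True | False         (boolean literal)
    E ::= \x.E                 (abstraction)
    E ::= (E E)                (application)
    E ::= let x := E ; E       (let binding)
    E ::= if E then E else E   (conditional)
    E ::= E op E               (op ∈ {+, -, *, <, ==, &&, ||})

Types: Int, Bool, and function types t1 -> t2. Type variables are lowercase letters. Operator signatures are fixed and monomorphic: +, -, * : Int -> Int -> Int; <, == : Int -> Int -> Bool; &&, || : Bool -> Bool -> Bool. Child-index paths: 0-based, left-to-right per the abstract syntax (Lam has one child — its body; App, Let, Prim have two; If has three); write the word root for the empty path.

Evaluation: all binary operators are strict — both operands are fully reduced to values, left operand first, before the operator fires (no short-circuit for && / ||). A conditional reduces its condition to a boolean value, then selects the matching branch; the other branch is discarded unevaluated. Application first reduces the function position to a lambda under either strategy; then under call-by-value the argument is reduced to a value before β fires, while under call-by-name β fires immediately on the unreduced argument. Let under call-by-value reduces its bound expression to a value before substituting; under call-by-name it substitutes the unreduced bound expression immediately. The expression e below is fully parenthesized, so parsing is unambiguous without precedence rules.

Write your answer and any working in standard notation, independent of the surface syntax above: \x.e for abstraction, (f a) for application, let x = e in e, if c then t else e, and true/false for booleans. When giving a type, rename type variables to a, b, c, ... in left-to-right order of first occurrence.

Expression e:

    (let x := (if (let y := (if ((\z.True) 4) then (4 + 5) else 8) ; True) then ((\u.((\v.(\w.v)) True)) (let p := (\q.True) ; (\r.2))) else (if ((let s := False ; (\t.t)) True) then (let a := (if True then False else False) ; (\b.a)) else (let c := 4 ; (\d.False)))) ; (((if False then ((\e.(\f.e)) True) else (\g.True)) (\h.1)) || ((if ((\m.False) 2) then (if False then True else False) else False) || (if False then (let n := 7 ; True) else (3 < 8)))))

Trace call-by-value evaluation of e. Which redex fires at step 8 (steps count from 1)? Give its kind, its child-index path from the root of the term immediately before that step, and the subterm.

Derivation:
step 0: (let x = (if (let y = (if ((\z.true) 4) then (4 + 5) else 8) in true) then ((\u.((\v.(\w.v)) true)) (let p = (\q.true) in (\r.2))) else (if ((let s = false in (\t.t)) true) then (let a = (if true then false else false) in (\b.a)) else (let c = 4 in (\d.false)))) in (((if false then ((\e.(\f.e)) true) else (\g.true)) (\h.1)) || ((if ((\m.false) 2) then (if false then true else false) else false) || (if false then (let n = 7 in true) else (3 < 8)))))
step 1: [beta@0.0.0.0] (let x = (if (let y = (if true then (4 + 5) else 8) in true) then ((\u.((\v.(\w.v)) true)) (let p = (\q.true) in (\r.2))) else (if ((let s = false in (\t.t)) true) then (let a = (if true then false else false) in (\b.a)) else (let c = 4 in (\d.false)))) in (((if false then ((\e.(\f.e)) true) else (\g.true)) (\h.1)) || ((if ((\m.false) 2) then (if false then true else false) else false) || (if false then (let n = 7 in true) else (3 < 8)))))
step 2: [if@0.0.0] (let x = (if (let y = (4 + 5) in true) then ((\u.((\v.(\w.v)) true)) (let p = (\q.true) in (\r.2))) else (if ((let s = false in (\t.t)) true) then (let a = (if true then false else false) in (\b.a)) else (let c = 4 in (\d.false)))) in (((if false then ((\e.(\f.e)) true) else (\g.true)) (\h.1)) || ((if ((\m.false) 2) then (if false then true else false) else false) || (if false then (let n = 7 in true) else (3 < 8)))))
step 3: [delta@0.0.0] (let x = (if (let y = 9 in true) then ((\u.((\v.(\w.v)) true)) (let p = (\q.true) in (\r.2))) else (if ((let s = false in (\t.t)) true) then (let a = (if true then false else false) in (\b.a)) else (let c = 4 in (\d.false)))) in (((if false then ((\e.(\f.e)) true) else (\g.true)) (\h.1)) || ((if ((\m.false) 2) then (if false then true else false) else false) || (if false then (let n = 7 in true) else (3 < 8)))))
step 4: [let@0.0] (let x = (if true then ((\u.((\v.(\w.v)) true)) (let p = (\q.true) in (\r.2))) else (if ((let s = false in (\t.t)) true) then (let a = (if true then false else false) in (\b.a)) else (let c = 4 in (\d.false)))) in (((if false then ((\e.(\f.e)) true) else (\g.true)) (\h.1)) || ((if ((\m.false) 2) then (if false then true else false) else false) || (if false then (let n = 7 in true) else (3 < 8)))))
step 5: [if@0] (let x = ((\u.((\v.(\w.v)) true)) (let p = (\q.true) in (\r.2))) in (((if false then ((\e.(\f.e)) true) else (\g.true)) (\h.1)) || ((if ((\m.false) 2) then (if false then true else false) else false) || (if false then (let n = 7 in true) else (3 < 8)))))
step 6: [let@0.1] (let x = ((\u.((\v.(\w.v)) true)) (\r.2)) in (((if false then ((\e.(\f.e)) true) else (\g.true)) (\h.1)) || ((if ((\m.false) 2) then (if false then true else false) else false) || (if false then (let n = 7 in true) else (3 < 8)))))
step 7: [beta@0] (let x = ((\v.(\w.v)) true) in (((if false then ((\e.(\f.e)) true) else (\g.true)) (\h.1)) || ((if ((\m.false) 2) then (if false then true else false) else false) || (if false then (let n = 7 in true) else (3 < 8)))))
step 8: [beta@0] (let x = (\w.true) in (((if false then ((\e.(\f.e)) true) else (\g.true)) (\h.1)) || ((if ((\m.false) 2) then (if false then true else false) else false) || (if false then (let n = 7 in true) else (3 < 8)))))

Answer: beta at 0 : ((\v.(\w.v)) true)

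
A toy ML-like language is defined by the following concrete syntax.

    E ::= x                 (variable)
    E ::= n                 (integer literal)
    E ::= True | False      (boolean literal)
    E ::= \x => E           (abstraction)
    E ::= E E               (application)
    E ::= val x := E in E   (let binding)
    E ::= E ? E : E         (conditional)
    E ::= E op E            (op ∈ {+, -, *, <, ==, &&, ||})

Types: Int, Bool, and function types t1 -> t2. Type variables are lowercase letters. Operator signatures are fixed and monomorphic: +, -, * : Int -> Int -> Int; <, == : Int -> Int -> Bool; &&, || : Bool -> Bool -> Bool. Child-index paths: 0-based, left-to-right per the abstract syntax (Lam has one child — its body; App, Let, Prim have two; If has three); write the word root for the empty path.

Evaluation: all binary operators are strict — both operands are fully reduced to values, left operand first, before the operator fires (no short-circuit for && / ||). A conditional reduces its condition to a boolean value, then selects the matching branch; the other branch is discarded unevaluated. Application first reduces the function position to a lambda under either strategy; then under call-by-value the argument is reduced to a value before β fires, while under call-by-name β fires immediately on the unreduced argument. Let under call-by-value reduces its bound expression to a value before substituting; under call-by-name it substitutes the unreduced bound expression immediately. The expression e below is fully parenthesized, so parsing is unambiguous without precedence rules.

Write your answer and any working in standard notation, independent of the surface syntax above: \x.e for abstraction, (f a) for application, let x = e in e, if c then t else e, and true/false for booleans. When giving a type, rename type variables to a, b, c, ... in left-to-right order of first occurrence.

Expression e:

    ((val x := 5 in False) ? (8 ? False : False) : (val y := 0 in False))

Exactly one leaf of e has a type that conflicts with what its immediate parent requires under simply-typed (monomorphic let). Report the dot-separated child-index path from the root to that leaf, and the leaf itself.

Derivation:
let x : Int
  unify Bool ~ Bool
  unify Int ~ Bool
  FAIL: mismatch Int ~ Bool

Answer: 1.0 : 8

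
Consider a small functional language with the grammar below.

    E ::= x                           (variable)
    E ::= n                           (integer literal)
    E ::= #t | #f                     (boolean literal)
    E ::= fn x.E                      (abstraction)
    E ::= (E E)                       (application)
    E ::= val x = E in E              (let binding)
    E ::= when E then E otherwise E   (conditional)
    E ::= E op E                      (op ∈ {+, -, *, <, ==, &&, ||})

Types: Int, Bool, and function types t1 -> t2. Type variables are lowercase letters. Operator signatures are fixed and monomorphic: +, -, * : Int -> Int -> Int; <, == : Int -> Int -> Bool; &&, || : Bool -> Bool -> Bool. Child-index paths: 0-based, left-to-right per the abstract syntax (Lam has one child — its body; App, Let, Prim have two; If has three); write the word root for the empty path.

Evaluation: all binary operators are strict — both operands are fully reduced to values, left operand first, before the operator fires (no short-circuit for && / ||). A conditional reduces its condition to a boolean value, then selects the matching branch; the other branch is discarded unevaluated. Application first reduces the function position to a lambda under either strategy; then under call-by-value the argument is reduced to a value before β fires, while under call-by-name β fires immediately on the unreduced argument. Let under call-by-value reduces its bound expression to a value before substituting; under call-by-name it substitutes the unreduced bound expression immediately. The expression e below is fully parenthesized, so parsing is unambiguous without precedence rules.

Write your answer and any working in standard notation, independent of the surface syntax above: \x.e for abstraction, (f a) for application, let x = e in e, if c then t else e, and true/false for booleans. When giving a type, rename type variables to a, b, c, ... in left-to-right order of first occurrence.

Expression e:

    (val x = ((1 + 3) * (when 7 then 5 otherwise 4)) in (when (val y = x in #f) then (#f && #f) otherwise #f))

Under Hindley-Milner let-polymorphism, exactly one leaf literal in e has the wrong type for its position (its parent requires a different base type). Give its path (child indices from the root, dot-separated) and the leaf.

Working:
  unify Int ~ Int
  unify Int ~ Int
  unify Int ~ Int
  unify Int ~ Bool
  FAIL: mismatch Int ~ Bool

Answer: 0.1.0 : 7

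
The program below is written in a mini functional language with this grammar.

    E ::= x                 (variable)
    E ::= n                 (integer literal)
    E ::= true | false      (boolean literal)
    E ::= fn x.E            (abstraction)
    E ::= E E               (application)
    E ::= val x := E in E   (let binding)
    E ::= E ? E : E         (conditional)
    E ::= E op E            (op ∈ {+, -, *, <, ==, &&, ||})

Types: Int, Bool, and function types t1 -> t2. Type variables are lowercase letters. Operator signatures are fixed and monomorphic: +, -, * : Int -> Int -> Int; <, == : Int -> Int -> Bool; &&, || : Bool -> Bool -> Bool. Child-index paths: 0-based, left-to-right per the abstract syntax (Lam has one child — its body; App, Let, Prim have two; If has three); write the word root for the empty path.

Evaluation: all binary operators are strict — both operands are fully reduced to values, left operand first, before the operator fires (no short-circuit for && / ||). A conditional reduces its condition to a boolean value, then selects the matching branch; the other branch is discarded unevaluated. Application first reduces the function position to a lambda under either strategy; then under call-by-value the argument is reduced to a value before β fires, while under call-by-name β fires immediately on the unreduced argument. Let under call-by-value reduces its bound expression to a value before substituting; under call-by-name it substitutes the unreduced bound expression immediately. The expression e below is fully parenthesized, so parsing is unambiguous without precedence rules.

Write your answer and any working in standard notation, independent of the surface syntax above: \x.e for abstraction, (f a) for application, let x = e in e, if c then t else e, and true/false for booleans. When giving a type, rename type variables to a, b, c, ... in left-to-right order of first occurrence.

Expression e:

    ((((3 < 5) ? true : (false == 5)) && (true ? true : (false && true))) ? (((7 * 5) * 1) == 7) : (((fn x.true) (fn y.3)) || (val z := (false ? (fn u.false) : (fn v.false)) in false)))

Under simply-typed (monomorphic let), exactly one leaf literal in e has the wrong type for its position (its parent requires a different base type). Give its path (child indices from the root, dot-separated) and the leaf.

Derivation:
  unify Int ~ Int
  unify Int ~ Int
  unify Bool ~ Bool
  unify Bool ~ Int
  FAIL: mismatch Bool ~ Int

Answer: 0.0.2.0 : false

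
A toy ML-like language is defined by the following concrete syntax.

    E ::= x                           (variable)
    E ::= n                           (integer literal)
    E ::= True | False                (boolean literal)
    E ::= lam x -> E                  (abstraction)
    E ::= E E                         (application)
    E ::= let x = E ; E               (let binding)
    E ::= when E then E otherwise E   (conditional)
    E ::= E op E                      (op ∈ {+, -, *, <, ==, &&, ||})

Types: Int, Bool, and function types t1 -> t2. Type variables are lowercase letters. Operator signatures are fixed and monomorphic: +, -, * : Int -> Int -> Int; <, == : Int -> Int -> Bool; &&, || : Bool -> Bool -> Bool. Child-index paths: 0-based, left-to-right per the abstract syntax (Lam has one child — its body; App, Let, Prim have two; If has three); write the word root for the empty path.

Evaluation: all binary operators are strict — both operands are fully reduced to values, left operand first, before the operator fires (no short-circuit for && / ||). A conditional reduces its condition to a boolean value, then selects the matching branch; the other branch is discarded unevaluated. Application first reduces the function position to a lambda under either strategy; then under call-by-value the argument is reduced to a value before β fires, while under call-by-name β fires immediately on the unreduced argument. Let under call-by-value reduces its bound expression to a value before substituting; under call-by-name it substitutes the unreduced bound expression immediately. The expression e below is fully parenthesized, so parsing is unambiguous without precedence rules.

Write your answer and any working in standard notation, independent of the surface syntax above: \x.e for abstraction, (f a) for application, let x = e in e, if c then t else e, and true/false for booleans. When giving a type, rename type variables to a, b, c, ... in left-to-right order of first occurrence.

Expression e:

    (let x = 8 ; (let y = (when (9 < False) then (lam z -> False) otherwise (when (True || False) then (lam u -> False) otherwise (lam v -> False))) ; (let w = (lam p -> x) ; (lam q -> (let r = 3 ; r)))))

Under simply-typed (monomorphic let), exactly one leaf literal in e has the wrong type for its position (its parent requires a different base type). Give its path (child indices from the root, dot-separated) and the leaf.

Answer: 1.0.0.1 : false

Derivation:
let x : Int
  unify Int ~ Int
  unify Bool ~ Int
  FAIL: mismatch Bool ~ Int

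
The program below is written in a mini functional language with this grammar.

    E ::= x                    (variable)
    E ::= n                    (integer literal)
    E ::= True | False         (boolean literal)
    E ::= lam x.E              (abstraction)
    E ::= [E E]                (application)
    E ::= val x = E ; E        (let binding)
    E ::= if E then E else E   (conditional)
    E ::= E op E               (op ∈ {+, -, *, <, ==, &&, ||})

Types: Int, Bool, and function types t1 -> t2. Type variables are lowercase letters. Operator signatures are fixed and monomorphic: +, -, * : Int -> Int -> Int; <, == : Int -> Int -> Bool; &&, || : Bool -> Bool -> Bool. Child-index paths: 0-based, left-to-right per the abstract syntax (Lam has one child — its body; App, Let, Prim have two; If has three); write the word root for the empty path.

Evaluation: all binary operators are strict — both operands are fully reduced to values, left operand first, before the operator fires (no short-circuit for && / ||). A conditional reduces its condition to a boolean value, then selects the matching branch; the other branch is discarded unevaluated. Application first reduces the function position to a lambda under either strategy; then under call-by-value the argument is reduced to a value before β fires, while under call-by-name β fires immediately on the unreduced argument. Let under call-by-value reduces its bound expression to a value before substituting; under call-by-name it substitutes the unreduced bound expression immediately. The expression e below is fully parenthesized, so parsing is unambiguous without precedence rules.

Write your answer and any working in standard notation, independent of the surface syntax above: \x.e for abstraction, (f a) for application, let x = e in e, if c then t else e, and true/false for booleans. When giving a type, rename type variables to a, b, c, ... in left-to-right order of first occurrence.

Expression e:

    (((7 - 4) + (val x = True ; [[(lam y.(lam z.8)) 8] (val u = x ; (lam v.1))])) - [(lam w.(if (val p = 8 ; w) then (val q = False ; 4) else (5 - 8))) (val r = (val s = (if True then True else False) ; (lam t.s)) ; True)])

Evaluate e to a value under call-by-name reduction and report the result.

Trace:
step 0: (((7 - 4) + (let x = true in (((\y.(\z.8)) 8) (let u = x in (\v.1))))) - ((\w.(if (let p = 8 in w) then (let q = false in 4) else (5 - 8))) (let r = (let s = (if true then true else false) in (\t.s)) in true)))
step 1: [delta@0.0] ((3 + (let x = true in (((\y.(\z.8)) 8) (let u = x in (\v.1))))) - ((\w.(if (let p = 8 in w) then (let q = false in 4) else (5 - 8))) (let r = (let s = (if true then true else false) in (\t.s)) in true)))
step 2: [let@0.1] ((3 + (((\y.(\z.8)) 8) (let u = true in (\v.1)))) - ((\w.(if (let p = 8 in w) then (let q = false in 4) else (5 - 8))) (let r = (let s = (if true then true else false) in (\t.s)) in true)))
step 3: [beta@0.1.0] ((3 + ((\z.8) (let u = true in (\v.1)))) - ((\w.(if (let p = 8 in w) then (let q = false in 4) else (5 - 8))) (let r = (let s = (if true then true else false) in (\t.s)) in true)))
step 4: [beta@0.1] ((3 + 8) - ((\w.(if (let p = 8 in w) then (let q = false in 4) else (5 - 8))) (let r = (let s = (if true then true else false) in (\t.s)) in true)))
step 5: [delta@0] (11 - ((\w.(if (let p = 8 in w) then (let q = false in 4) else (5 - 8))) (let r = (let s = (if true then true else false) in (\t.s)) in true)))
step 6: [beta@1] (11 - (if (let p = 8 in (let r = (let s = (if true then true else false) in (\t.s)) in true)) then (let q = false in 4) else (5 - 8)))
step 7: [let@1.0] (11 - (if (let r = (let s = (if true then true else false) in (\t.s)) in true) then (let q = false in 4) else (5 - 8)))
step 8: [let@1.0] (11 - (if true then (let q = false in 4) else (5 - 8)))
step 9: [if@1] (11 - (let q = false in 4))
step 10: [let@1] (11 - 4)
step 11: [delta@root] 7

Answer: 7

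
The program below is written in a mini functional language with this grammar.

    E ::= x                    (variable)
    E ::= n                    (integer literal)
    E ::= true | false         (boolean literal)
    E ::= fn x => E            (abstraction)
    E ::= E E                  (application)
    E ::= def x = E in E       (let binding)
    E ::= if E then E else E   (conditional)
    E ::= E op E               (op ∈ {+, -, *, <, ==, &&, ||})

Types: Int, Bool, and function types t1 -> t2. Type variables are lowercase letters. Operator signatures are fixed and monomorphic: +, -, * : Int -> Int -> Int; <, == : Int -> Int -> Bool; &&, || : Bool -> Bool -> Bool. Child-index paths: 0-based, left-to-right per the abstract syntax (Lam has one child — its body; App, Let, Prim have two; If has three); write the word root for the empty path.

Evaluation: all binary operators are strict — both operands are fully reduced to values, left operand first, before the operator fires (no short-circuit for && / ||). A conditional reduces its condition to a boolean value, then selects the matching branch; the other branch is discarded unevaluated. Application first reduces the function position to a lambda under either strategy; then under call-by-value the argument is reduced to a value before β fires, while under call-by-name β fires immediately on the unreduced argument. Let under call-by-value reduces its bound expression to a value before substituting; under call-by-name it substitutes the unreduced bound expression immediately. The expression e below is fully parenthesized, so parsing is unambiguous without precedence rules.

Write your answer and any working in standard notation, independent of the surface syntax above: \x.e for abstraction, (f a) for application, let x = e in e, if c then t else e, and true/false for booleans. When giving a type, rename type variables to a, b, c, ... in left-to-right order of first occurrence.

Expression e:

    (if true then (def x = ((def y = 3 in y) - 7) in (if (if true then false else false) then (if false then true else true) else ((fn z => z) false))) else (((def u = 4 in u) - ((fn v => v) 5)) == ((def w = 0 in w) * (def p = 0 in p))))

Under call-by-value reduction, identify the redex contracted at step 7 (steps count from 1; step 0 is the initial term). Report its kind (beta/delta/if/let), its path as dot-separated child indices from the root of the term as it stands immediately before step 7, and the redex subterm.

Trace:
step 0: (if true then (let x = ((let y = 3 in y) - 7) in (if (if true then false else false) then (if false then true else true) else ((\z.z) false))) else (((let u = 4 in u) - ((\v.v) 5)) == ((let w = 0 in w) * (let p = 0 in p))))
step 1: [if@root] (let x = ((let y = 3 in y) - 7) in (if (if true then false else false) then (if false then true else true) else ((\z.z) false)))
step 2: [let@0.0] (let x = (3 - 7) in (if (if true then false else false) then (if false then true else true) else ((\z.z) false)))
step 3: [delta@0] (let x = -4 in (if (if true then false else false) then (if false then true else true) else ((\z.z) false)))
step 4: [let@root] (if (if true then false else false) then (if false then true else true) else ((\z.z) false))
step 5: [if@0] (if false then (if false then true else true) else ((\z.z) false))
step 6: [if@root] ((\z.z) false)
step 7: [beta@root] false

Answer: beta at root : ((\z.z) false)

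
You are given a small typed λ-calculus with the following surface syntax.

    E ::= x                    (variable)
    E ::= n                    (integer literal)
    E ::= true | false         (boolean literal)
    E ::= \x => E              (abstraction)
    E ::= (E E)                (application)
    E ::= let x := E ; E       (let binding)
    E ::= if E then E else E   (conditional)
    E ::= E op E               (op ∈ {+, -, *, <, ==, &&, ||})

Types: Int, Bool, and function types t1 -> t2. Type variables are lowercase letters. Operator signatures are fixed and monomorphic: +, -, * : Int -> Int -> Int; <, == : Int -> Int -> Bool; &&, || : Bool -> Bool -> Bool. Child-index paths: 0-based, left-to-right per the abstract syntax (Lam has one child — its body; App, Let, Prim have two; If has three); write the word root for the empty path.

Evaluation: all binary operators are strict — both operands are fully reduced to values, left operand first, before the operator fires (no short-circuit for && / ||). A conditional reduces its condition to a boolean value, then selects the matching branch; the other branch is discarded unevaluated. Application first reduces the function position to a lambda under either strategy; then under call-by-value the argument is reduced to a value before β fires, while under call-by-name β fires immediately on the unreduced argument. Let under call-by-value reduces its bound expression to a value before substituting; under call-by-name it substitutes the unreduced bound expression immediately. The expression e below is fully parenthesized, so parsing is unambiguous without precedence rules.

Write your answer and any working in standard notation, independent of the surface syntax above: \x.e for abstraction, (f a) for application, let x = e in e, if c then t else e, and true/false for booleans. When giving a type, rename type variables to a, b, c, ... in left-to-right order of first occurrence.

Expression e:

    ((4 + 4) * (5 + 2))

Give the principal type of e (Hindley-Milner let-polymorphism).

Derivation:
  unify Int ~ Int
  unify Int ~ Int
  unify Int ~ Int
  unify Int ~ Int
  unify Int ~ Int
  unify Int ~ Int

Answer: Int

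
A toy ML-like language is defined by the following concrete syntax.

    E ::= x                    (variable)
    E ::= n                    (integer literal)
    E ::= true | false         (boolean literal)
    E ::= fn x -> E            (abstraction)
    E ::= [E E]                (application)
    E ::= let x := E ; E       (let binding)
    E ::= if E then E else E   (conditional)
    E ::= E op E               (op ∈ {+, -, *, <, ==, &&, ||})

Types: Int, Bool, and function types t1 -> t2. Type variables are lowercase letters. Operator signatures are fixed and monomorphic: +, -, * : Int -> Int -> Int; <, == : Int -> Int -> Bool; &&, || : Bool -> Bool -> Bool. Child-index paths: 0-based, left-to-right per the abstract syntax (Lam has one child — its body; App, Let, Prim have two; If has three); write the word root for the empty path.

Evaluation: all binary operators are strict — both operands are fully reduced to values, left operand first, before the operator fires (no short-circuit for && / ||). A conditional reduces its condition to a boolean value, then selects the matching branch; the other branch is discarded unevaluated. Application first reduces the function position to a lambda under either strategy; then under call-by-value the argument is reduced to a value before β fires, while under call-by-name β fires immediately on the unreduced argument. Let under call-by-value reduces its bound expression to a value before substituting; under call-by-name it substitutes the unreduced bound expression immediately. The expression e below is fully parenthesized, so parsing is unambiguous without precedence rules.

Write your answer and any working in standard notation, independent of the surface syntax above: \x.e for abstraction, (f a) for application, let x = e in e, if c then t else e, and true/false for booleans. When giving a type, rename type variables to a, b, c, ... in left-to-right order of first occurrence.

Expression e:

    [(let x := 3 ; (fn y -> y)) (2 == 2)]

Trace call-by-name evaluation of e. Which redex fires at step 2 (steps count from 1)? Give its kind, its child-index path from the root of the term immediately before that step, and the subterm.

Derivation:
step 0: ((let x = 3 in (\y.y)) (2 == 2))
step 1: [let@0] ((\y.y) (2 == 2))
step 2: [beta@root] (2 == 2)

Answer: beta at root : ((\y.y) (2 == 2))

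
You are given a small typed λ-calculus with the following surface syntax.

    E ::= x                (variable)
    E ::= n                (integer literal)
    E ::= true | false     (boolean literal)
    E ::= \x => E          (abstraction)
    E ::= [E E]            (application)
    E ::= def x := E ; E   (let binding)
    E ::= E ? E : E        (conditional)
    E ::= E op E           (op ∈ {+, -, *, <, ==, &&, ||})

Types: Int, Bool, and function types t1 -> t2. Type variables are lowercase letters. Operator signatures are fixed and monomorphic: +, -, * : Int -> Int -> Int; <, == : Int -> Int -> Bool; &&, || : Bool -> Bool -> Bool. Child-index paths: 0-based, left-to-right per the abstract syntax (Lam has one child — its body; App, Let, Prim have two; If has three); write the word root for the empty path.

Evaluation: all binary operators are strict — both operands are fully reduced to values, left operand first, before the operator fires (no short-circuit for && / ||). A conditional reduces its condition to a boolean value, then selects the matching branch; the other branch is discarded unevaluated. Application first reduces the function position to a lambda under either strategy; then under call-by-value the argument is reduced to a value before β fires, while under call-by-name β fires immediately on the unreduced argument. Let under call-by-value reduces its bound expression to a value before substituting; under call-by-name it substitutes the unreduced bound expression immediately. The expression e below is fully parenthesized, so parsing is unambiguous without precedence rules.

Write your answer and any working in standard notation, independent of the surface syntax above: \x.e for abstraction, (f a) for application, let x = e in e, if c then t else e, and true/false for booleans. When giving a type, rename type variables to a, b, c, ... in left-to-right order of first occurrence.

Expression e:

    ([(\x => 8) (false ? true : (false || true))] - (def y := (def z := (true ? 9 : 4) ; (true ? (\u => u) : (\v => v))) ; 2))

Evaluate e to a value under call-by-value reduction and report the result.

Working:
step 0: (((\x.8) (if false then true else (false || true))) - (let y = (let z = (if true then 9 else 4) in (if true then (\u.u) else (\v.v))) in 2))
step 1: [if@0.1] (((\x.8) (false || true)) - (let y = (let z = (if true then 9 else 4) in (if true then (\u.u) else (\v.v))) in 2))
step 2: [delta@0.1] (((\x.8) true) - (let y = (let z = (if true then 9 else 4) in (if true then (\u.u) else (\v.v))) in 2))
step 3: [beta@0] (8 - (let y = (let z = (if true then 9 else 4) in (if true then (\u.u) else (\v.v))) in 2))
step 4: [if@1.0.0] (8 - (let y = (let z = 9 in (if true then (\u.u) else (\v.v))) in 2))
step 5: [let@1.0] (8 - (let y = (if true then (\u.u) else (\v.v)) in 2))
step 6: [if@1.0] (8 - (let y = (\u.u) in 2))
step 7: [let@1] (8 - 2)
step 8: [delta@root] 6

Answer: 6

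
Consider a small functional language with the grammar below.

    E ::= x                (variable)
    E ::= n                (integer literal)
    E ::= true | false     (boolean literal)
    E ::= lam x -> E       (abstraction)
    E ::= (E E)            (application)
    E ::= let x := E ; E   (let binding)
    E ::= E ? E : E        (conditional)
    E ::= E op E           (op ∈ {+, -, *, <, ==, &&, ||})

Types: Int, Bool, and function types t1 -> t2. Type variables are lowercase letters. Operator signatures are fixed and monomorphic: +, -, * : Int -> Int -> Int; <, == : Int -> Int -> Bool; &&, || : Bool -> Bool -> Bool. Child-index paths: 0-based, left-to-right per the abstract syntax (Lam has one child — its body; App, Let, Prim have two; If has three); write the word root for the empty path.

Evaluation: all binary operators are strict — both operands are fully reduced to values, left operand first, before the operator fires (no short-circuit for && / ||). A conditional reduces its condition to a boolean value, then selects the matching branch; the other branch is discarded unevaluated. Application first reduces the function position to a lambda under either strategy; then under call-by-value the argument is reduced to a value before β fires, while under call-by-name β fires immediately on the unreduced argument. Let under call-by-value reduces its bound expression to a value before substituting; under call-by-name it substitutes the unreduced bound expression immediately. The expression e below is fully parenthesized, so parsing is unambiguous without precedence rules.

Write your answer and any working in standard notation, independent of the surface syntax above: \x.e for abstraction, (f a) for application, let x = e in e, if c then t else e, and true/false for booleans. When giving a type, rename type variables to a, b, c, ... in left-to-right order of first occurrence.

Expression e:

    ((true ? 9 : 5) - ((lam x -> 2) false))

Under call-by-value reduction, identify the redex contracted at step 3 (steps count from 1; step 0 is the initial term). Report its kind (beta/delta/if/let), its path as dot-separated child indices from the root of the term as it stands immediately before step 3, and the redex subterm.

Derivation:
step 0: ((if true then 9 else 5) - ((\x.2) false))
step 1: [if@0] (9 - ((\x.2) false))
step 2: [beta@1] (9 - 2)
step 3: [delta@root] 7

Answer: delta at root : (9 - 2)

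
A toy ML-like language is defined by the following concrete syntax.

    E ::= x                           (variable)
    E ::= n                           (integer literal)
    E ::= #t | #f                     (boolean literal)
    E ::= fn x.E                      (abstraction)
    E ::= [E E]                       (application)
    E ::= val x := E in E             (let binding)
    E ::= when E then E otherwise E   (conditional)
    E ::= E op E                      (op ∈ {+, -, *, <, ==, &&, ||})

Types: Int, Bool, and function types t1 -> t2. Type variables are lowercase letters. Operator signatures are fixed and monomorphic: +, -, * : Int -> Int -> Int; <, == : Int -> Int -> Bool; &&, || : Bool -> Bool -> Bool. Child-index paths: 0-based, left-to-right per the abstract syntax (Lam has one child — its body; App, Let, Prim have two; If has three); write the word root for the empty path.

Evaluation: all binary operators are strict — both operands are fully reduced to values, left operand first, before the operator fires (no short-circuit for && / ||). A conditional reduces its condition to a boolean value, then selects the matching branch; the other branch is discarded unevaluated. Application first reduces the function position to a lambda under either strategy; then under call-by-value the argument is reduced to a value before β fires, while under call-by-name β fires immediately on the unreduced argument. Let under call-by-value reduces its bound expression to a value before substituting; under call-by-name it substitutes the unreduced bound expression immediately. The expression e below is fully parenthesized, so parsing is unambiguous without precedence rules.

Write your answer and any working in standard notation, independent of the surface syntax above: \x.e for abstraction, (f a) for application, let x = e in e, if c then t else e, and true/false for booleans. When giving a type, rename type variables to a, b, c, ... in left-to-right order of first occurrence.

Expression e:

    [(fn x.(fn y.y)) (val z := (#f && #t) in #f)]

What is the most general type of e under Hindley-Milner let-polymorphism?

Answer: a -> a

Working:
y : b
\y._ : b -> b
\x._ : a -> b -> b
  unify Bool ~ Bool
  unify Bool ~ Bool
let z : Bool
  unify a -> b -> b ~ Bool -> c
  unify a ~ Bool
  unify b -> b ~ c
_ _ : b -> b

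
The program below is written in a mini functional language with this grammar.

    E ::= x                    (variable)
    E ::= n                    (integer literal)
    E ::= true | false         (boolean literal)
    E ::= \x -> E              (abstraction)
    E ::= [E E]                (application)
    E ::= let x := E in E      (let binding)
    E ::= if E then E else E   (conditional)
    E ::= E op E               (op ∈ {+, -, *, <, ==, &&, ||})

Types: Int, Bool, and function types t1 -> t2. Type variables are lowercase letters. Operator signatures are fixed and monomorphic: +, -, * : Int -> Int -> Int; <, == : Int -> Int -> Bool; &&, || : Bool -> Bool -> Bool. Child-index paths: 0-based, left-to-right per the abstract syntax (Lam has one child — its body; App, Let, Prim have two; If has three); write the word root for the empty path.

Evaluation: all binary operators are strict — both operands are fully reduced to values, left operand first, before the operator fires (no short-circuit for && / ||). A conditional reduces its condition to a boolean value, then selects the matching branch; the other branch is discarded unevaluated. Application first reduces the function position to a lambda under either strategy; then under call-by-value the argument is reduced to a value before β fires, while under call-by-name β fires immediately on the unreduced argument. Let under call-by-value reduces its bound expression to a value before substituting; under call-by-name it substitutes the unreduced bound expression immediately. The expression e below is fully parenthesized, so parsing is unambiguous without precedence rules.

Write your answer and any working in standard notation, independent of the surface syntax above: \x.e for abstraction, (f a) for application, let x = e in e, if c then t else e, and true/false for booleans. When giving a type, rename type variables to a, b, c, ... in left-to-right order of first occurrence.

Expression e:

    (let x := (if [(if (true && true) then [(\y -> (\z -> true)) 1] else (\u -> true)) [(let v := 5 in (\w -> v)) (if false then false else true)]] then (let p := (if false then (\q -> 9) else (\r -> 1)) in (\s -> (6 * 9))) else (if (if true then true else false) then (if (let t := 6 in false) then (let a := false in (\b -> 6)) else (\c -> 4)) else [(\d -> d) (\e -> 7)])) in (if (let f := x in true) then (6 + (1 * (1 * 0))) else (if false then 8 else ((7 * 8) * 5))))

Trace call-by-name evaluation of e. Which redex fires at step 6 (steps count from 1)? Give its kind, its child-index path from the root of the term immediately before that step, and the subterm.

Working:
step 0: (let x = (if ((if (true && true) then ((\y.(\z.true)) 1) else (\u.true)) ((let v = 5 in (\w.v)) (if false then false else true))) then (let p = (if false then (\q.9) else (\r.1)) in (\s.(6 * 9))) else (if (if true then true else false) then (if (let t = 6 in false) then (let a = false in (\b.6)) else (\c.4)) else ((\d.d) (\e.7)))) in (if (let f = x in true) then (6 + (1 * (1 * 0))) else (if false then 8 else ((7 * 8) * 5))))
step 1: [let@root] (if (let f = (if ((if (true && true) then ((\y.(\z.true)) 1) else (\u.true)) ((let v = 5 in (\w.v)) (if false then false else true))) then (let p = (if false then (\q.9) else (\r.1)) in (\s.(6 * 9))) else (if (if true then true else false) then (if (let t = 6 in false) then (let a = false in (\b.6)) else (\c.4)) else ((\d.d) (\e.7)))) in true) then (6 + (1 * (1 * 0))) else (if false then 8 else ((7 * 8) * 5)))
step 2: [let@0] (if true then (6 + (1 * (1 * 0))) else (if false then 8 else ((7 * 8) * 5)))
step 3: [if@root] (6 + (1 * (1 * 0)))
step 4: [delta@1.1] (6 + (1 * 0))
step 5: [delta@1] (6 + 0)
step 6: [delta@root] 6

Answer: delta at root : (6 + 0)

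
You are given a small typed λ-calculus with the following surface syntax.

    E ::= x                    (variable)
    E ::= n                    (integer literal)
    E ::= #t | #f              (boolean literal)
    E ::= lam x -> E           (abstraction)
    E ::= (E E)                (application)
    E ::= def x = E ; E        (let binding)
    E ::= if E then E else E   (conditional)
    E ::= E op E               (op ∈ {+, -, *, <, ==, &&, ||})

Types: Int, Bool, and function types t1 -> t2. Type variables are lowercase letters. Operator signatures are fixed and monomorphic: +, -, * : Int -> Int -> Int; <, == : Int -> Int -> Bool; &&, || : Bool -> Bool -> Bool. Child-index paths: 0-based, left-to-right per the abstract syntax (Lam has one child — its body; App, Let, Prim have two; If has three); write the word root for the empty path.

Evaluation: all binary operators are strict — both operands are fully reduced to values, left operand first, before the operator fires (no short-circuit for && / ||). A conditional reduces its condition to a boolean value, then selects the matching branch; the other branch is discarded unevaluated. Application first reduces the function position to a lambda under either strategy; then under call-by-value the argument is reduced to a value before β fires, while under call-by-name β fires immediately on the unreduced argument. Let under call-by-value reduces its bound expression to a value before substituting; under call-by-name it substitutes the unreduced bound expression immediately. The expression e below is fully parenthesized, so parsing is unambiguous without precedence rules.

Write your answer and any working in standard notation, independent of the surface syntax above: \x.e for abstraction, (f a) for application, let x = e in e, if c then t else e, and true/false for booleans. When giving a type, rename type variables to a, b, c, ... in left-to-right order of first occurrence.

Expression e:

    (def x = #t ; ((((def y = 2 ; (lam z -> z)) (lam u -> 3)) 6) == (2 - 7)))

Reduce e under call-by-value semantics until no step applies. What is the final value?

Derivation:
step 0: (let x = true in ((((let y = 2 in (\z.z)) (\u.3)) 6) == (2 - 7)))
step 1: [let@root] ((((let y = 2 in (\z.z)) (\u.3)) 6) == (2 - 7))
step 2: [let@0.0.0] ((((\z.z) (\u.3)) 6) == (2 - 7))
step 3: [beta@0.0] (((\u.3) 6) == (2 - 7))
step 4: [beta@0] (3 == (2 - 7))
step 5: [delta@1] (3 == -5)
step 6: [delta@root] false

Answer: false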